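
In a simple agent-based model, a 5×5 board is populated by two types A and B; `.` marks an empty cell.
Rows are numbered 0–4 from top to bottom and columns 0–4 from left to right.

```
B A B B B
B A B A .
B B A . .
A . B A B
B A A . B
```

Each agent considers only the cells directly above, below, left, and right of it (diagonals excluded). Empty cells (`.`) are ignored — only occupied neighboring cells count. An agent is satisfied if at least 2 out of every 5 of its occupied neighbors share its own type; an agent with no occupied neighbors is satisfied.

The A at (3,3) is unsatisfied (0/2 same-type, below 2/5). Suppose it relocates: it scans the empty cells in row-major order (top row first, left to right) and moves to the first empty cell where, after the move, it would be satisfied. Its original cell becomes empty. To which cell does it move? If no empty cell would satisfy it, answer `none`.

(1,4)

Vacating (3,3). Empty cells in order:
  (1,4): 1/2 same-type → satisfied — stop here.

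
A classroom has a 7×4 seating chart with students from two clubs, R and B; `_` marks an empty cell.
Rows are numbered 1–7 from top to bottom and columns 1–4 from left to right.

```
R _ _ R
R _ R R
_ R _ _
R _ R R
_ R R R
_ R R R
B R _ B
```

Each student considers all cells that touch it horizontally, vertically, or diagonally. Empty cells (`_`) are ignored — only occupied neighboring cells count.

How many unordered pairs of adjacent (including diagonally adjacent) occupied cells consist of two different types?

Scan each occupied cell's neighbors to the right and below (and the two forward diagonals) so each pair is counted once.
From row 1: 0 unlike of 3 pairs (running 0/3).
From row 2: 0 unlike of 3 pairs (running 0/6).
From row 3: 0 unlike of 2 pairs (running 0/8).
From row 4: 0 unlike of 7 pairs (running 0/15).
From row 5: 0 unlike of 9 pairs (running 0/24).
From row 6: 3 unlike of 7 pairs (running 3/31).
From row 7: 1 unlike of 1 pairs (running 4/32).
Total adjacent occupied pairs: 32; unlike-type pairs: 4.

4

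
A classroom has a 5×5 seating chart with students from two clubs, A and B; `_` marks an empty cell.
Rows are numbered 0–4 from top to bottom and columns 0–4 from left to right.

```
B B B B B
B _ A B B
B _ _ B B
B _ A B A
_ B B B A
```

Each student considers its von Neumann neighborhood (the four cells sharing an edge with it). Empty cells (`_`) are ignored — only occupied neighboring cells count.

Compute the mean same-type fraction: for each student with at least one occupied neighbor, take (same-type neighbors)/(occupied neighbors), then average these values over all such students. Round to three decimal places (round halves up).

0.738

Row 0: (0,0)B 2/2 · (0,1)B 2/2 · (0,2)B 2/3 · (0,3)B 3/3 · (0,4)B 2/2
Row 1: (1,0)B 2/2 · (1,2)A 0/2 · (1,3)B 3/4 · (1,4)B 3/3
Row 2: (2,0)B 2/2 · (2,3)B 3/3 · (2,4)B 2/3
Row 3: (3,0)B 1/1 · (3,2)A 0/2 · (3,3)B 2/4 · (3,4)A 1/3
Row 4: (4,1)B 1/1 · (4,2)B 2/3 · (4,3)B 2/3 · (4,4)A 1/2
Sum over 20 students: 2/2 + 2/2 + 2/3 + 3/3 + 2/2 + 2/2 + 0/2 + 3/4 + 3/3 + 2/2 + 3/3 + 2/3 + 1/1 + 0/2 + 2/4 + 1/3 + 1/1 + 2/3 + 2/3 + 1/2 = 59/4; mean = 59/4 ÷ 20 = 59/80 = 0.7375 → 0.738.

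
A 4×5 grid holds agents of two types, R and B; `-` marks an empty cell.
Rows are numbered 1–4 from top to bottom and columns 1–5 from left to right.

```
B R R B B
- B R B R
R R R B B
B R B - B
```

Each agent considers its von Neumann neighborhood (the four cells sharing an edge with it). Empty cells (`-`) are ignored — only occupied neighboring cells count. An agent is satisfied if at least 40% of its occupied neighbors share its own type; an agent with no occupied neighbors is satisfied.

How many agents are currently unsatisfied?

7

Row 1: (1,1)B 0/1 ✗ · (1,2)R 1/3 ✗ · (1,3)R 2/3 ✓ · (1,4)B 2/3 ✓ · (1,5)B 1/2 ✓
Row 2: (2,2)B 0/3 ✗ · (2,3)R 2/4 ✓ · (2,4)B 2/4 ✓ · (2,5)R 0/3 ✗
Row 3: (3,1)R 1/2 ✓ · (3,2)R 3/4 ✓ · (3,3)R 2/4 ✓ · (3,4)B 2/3 ✓ · (3,5)B 2/3 ✓
Row 4: (4,1)B 0/2 ✗ · (4,2)R 1/3 ✗ · (4,3)B 0/2 ✗ · (4,5)B 1/1 ✓
Unsatisfied: (1,1), (1,2), (2,2), (2,5), (4,1), (4,2), (4,3) — 7 in total.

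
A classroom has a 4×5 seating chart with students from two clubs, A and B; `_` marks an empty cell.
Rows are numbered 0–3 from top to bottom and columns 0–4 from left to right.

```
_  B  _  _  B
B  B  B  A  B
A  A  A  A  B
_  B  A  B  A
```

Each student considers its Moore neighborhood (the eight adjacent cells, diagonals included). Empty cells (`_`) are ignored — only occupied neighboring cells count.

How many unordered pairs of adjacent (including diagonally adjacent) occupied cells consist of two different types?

23

Scan each occupied cell's neighbors to the right and below (and the two forward diagonals) so each pair is counted once.
Row 0: B(0,1)–B(1,1)= B(0,1)–B(1,2)= B(0,1)–B(1,0)= B(0,4)–B(1,4)= B(0,4)–A(1,3)≠  → 1/5 unlike.
Row 1: B(1,0)–B(1,1)= B(1,0)–A(2,0)≠ B(1,0)–A(2,1)≠ B(1,1)–B(1,2)= B(1,1)–A(2,1)≠ B(1,1)–A(2,2)≠ B(1,1)–A(2,0)≠ B(1,2)–A(1,3)≠ B(1,2)–A(2,2)≠ B(1,2)–A(2,3)≠ B(1,2)–A(2,1)≠ A(1,3)–B(1,4)≠ A(1,3)–A(2,3)= A(1,3)–B(2,4)≠ A(1,3)–A(2,2)= B(1,4)–B(2,4)= B(1,4)–A(2,3)≠  → 12/17 unlike.
Row 2: A(2,0)–A(2,1)= A(2,0)–B(3,1)≠ A(2,1)–A(2,2)= A(2,1)–B(3,1)≠ A(2,1)–A(3,2)= A(2,2)–A(2,3)= A(2,2)–A(3,2)= A(2,2)–B(3,3)≠ A(2,2)–B(3,1)≠ A(2,3)–B(2,4)≠ A(2,3)–B(3,3)≠ A(2,3)–A(3,4)= A(2,3)–A(3,2)= B(2,4)–A(3,4)≠ B(2,4)–B(3,3)=  → 7/15 unlike.
Row 3: B(3,1)–A(3,2)≠ A(3,2)–B(3,3)≠ B(3,3)–A(3,4)≠  → 3/3 unlike.
Total adjacent occupied pairs: 40; unlike-type pairs: 23.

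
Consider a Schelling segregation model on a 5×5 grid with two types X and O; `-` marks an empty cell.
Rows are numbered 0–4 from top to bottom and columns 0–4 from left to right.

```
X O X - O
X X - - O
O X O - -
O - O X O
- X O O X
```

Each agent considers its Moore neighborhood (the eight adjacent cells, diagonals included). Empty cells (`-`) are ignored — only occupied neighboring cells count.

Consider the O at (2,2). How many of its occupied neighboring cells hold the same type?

Occupied neighbors of (2,2): (1,1)=X, (2,1)=X, (3,2)=O, (3,3)=X.
Same type (O): 1 of 4.

1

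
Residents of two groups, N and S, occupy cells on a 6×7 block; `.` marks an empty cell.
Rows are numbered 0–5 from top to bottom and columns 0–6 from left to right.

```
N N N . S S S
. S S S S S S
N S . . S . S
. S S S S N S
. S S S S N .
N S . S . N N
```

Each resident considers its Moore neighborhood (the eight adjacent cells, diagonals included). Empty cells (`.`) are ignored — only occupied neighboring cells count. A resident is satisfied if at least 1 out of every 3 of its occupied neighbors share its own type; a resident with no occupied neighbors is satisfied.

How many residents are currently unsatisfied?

(0,0)N 1/2 satisfied
(0,1)N 2/4 satisfied
(0,2)N 1/4 not
(0,4)S 4/4 satisfied
(0,5)S 5/5 satisfied
(0,6)S 3/3 satisfied
(1,1)S 2/6 satisfied
(1,2)S 3/5 satisfied
(1,3)S 4/5 satisfied
(1,4)S 5/5 satisfied
(1,5)S 7/7 satisfied
(1,6)S 4/4 satisfied
(2,0)N 0/3 not
(2,1)S 4/5 satisfied
(2,4)S 5/6 satisfied
(2,6)S 3/4 satisfied
(3,1)S 4/5 satisfied
(3,2)S 6/6 satisfied
(3,3)S 6/6 satisfied
(3,4)S 4/6 satisfied
(3,5)N 1/6 not
(3,6)S 1/3 satisfied
(4,1)S 4/5 satisfied
(4,2)S 7/7 satisfied
(4,3)S 6/6 satisfied
(4,4)S 4/7 satisfied
(4,5)N 3/6 satisfied
(5,0)N 0/2 not
(5,1)S 2/3 satisfied
(5,3)S 3/3 satisfied
(5,5)N 2/3 satisfied
(5,6)N 2/2 satisfied
Unsatisfied: (0,2), (2,0), (3,5), (5,0) — 4 in total.

4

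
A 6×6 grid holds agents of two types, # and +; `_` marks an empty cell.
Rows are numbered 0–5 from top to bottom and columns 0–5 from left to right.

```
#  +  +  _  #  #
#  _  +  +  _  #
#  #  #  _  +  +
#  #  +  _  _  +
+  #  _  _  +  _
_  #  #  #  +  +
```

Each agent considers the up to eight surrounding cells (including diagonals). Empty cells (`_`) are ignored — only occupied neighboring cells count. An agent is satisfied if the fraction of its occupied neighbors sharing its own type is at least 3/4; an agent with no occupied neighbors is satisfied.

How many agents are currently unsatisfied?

16

(0,0)# 1/2 ✗
(0,1)+ 2/4 ✗
(0,2)+ 3/3 ✓
(0,4)# 2/3 ✗
(0,5)# 2/2 ✓
(1,0)# 3/4 ✓
(1,2)+ 3/5 ✗
(1,3)+ 3/5 ✗
(1,5)# 2/4 ✗
(2,0)# 4/4 ✓
(2,1)# 5/7 ✗
(2,2)# 2/5 ✗
(2,4)+ 3/4 ✓
(2,5)+ 2/3 ✗
(3,0)# 4/5 ✓
(3,1)# 5/7 ✗
(3,2)+ 0/4 ✗
(3,5)+ 3/3 ✓
(4,0)+ 0/4 ✗
(4,1)# 4/6 ✗
(4,4)+ 3/4 ✓
(5,1)# 2/3 ✗
(5,2)# 3/3 ✓
(5,3)# 1/3 ✗
(5,4)+ 2/3 ✗
(5,5)+ 2/2 ✓
Unsatisfied: (0,0), (0,1), (0,4), (1,2), (1,3), (1,5), (2,1), (2,2), (2,5), (3,1), (3,2), (4,0), (4,1), (5,1), (5,3), (5,4) — 16 in total.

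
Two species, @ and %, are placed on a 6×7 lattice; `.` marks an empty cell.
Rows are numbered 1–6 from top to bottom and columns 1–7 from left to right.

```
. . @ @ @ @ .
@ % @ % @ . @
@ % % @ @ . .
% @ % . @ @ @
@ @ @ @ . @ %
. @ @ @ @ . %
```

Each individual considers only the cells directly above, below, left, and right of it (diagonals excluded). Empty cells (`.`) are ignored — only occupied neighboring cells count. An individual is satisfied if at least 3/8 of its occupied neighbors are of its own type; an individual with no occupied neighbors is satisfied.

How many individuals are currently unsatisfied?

(1,3)@ 2/2 ok
(1,4)@ 2/3 ok
(1,5)@ 3/3 ok
(1,6)@ 1/1 ok
(2,1)@ 1/2 ok
(2,2)% 1/3 unhappy
(2,3)@ 1/4 unhappy
(2,4)% 0/4 unhappy
(2,5)@ 2/3 ok
(2,7)@ 0/0 ok
(3,1)@ 1/3 unhappy
(3,2)% 2/4 ok
(3,3)% 2/4 ok
(3,4)@ 1/3 unhappy
(3,5)@ 3/3 ok
(4,1)% 0/3 unhappy
(4,2)@ 1/4 unhappy
(4,3)% 1/3 unhappy
(4,5)@ 2/2 ok
(4,6)@ 3/3 ok
(4,7)@ 1/2 ok
(5,1)@ 1/2 ok
(5,2)@ 4/4 ok
(5,3)@ 3/4 ok
(5,4)@ 2/2 ok
(5,6)@ 1/2 ok
(5,7)% 1/3 unhappy
(6,2)@ 2/2 ok
(6,3)@ 3/3 ok
(6,4)@ 3/3 ok
(6,5)@ 1/1 ok
(6,7)% 1/1 ok
Unsatisfied: (2,2), (2,3), (2,4), (3,1), (3,4), (4,1), (4,2), (4,3), (5,7) — 9 in total.

9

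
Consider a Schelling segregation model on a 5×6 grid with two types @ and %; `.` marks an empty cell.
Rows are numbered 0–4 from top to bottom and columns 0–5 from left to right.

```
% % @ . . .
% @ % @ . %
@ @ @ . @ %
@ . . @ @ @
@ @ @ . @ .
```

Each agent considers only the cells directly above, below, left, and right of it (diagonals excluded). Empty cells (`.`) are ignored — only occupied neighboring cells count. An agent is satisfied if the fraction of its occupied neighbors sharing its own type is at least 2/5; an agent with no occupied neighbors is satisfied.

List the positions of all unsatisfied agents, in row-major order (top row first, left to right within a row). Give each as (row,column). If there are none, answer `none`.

(0,1), (0,2), (1,0), (1,1), (1,2), (1,3), (2,5)

(0,0)% 2/2 ✓
(0,1)% 1/3 ✗
(0,2)@ 0/2 ✗
(1,0)% 1/3 ✗
(1,1)@ 1/4 ✗
(1,2)% 0/4 ✗
(1,3)@ 0/1 ✗
(1,5)% 1/1 ✓
(2,0)@ 2/3 ✓
(2,1)@ 3/3 ✓
(2,2)@ 1/2 ✓
(2,4)@ 1/2 ✓
(2,5)% 1/3 ✗
(3,0)@ 2/2 ✓
(3,3)@ 1/1 ✓
(3,4)@ 4/4 ✓
(3,5)@ 1/2 ✓
(4,0)@ 2/2 ✓
(4,1)@ 2/2 ✓
(4,2)@ 1/1 ✓
(4,4)@ 1/1 ✓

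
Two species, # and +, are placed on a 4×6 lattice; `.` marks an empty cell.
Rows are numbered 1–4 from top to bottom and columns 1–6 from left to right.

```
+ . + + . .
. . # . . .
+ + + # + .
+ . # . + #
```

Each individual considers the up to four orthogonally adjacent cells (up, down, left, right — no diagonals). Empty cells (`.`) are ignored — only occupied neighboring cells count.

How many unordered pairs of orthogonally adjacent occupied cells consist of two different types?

6

Scan each occupied cell's neighbors to the right and below so each pair is counted once.
From row 1: 1 unlike of 2 pairs (running 1/2).
From row 2: 1 unlike of 1 pairs (running 2/3).
From row 3: 3 unlike of 7 pairs (running 5/10).
From row 4: 1 unlike of 1 pairs (running 6/11).
Total adjacent occupied pairs: 11; unlike-type pairs: 6.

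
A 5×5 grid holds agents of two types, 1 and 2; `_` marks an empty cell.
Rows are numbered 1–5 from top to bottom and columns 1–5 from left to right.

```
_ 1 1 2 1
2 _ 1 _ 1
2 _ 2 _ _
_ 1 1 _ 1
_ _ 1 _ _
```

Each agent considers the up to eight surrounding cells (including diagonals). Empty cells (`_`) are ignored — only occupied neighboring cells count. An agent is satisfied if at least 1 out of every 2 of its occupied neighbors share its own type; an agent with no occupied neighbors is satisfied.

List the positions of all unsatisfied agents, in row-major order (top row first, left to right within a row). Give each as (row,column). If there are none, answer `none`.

Row 1: (1,2)1 2/3 satisfied · (1,3)1 2/3 satisfied · (1,4)2 0/4 not · (1,5)1 1/2 satisfied
Row 2: (2,1)2 1/2 satisfied · (2,3)1 2/4 satisfied · (2,5)1 1/2 satisfied
Row 3: (3,1)2 1/2 satisfied · (3,3)2 0/3 not
Row 4: (4,2)1 2/4 satisfied · (4,3)1 2/3 satisfied · (4,5)1 0/0 satisfied
Row 5: (5,3)1 2/2 satisfied

(1,4), (3,3)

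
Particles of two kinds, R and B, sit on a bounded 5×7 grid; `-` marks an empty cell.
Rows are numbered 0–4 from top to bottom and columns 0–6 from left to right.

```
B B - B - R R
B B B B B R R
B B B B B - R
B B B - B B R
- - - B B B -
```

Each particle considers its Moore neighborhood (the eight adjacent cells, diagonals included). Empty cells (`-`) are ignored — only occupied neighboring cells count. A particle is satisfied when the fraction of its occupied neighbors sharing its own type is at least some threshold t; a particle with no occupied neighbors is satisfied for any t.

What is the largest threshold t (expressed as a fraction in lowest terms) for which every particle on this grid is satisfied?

(0,0)B 3/3
(0,1)B 4/4
(0,3)B 3/3
(0,5)R 3/4
(0,6)R 3/3
(1,0)B 5/5
(1,1)B 7/7
(1,2)B 7/7
(1,3)B 6/6
(1,4)B 4/6
(1,5)R 4/6
(1,6)R 4/4
(2,0)B 5/5
(2,1)B 8/8
(2,2)B 7/7
(2,3)B 7/7
(2,4)B 5/6
(2,6)R 3/4
(3,0)B 3/3
(3,1)B 5/5
(3,2)B 5/5
(3,4)B 6/6
(3,5)B 4/6
(3,6)R 1/3
(4,3)B 3/3
(4,4)B 4/4
(4,5)B 3/4
The smallest same-type fraction is 1/3 at (3,6), which reduces to 1/3. Any threshold above that leaves this particle unsatisfied.

1/3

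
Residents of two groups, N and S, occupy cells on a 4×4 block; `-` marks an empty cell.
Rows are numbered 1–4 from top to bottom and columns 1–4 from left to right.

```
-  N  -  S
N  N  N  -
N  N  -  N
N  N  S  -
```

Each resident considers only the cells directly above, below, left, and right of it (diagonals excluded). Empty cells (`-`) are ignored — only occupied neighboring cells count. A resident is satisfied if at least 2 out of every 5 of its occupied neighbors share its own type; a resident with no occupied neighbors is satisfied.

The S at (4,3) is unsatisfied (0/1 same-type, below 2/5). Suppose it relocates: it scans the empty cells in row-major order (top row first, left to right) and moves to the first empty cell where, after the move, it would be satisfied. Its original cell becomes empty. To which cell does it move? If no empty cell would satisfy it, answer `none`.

Vacating (4,3). Empty cells in order:
  (1,1): 0/2 same-type → still unsatisfied.
  (1,3): 1/3 same-type → still unsatisfied.
  (2,4): 1/3 same-type → still unsatisfied.
  (3,3): 0/3 same-type → still unsatisfied.
  (4,4): 0/1 same-type → still unsatisfied.

none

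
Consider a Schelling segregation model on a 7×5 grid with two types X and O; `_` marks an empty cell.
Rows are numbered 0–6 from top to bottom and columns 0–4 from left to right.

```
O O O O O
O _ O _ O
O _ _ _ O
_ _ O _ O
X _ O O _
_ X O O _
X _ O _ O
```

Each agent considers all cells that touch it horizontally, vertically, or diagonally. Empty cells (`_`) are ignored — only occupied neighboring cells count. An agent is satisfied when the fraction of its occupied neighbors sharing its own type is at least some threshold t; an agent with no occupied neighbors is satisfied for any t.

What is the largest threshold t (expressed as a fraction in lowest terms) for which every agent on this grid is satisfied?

Row 0: (0,0)O 2/2 · (0,1)O 4/4 · (0,2)O 3/3 · (0,3)O 4/4 · (0,4)O 2/2
Row 1: (1,0)O 3/3 · (1,2)O 3/3 · (1,4)O 3/3
Row 2: (2,0)O 1/1 · (2,4)O 2/2
Row 3: (3,2)O 2/2 · (3,4)O 2/2
Row 4: (4,0)X 1/1 · (4,2)O 4/5 · (4,3)O 5/5
Row 5: (5,1)X 2/5 · (5,2)O 4/5 · (5,3)O 5/5
Row 6: (6,0)X 1/1 · (6,2)O 2/3 · (6,4)O 1/1
The smallest same-type fraction is 2/5 at (5,1), which reduces to 2/5. Any threshold above that leaves this agent unsatisfied.

2/5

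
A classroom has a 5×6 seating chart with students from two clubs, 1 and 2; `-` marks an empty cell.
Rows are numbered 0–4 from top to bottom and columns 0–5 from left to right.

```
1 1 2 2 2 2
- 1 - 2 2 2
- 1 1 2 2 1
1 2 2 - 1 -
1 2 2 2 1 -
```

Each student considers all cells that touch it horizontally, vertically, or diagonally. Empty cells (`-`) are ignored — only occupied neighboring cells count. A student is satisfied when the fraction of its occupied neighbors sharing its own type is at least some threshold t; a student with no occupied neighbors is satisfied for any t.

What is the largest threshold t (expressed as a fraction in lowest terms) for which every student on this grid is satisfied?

1/4

(0,0)1 2/2
(0,1)1 2/3
(0,2)2 2/4
(0,3)2 4/4
(0,4)2 5/5
(0,5)2 3/3
(1,1)1 4/5
(1,3)2 6/7
(1,4)2 7/8
(1,5)2 4/5
(2,1)1 3/5
(2,2)1 2/6
(2,3)2 4/6
(2,4)2 4/6
(2,5)1 1/4
(3,0)1 2/4
(3,1)2 3/7
(3,2)2 5/7
(3,4)1 2/5
(4,0)1 1/3
(4,1)2 3/5
(4,2)2 4/4
(4,3)2 2/4
(4,4)1 1/2
The smallest same-type fraction is 1/4 at (2,5), which reduces to 1/4. Any threshold above that leaves this student unsatisfied.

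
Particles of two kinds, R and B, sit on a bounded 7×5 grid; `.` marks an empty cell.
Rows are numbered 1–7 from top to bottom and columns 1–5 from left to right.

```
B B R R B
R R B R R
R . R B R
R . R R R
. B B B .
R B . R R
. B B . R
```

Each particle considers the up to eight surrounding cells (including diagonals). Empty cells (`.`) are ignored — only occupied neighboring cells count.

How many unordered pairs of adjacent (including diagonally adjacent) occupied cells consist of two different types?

Scan each occupied cell's neighbors to the right and below (and the two forward diagonals) so each pair is counted once.
From row 1: 10 unlike of 17 pairs (running 10/17).
From row 2: 5 unlike of 14 pairs (running 15/31).
From row 3: 5 unlike of 10 pairs (running 20/41).
From row 4: 7 unlike of 9 pairs (running 27/50).
From row 5: 4 unlike of 8 pairs (running 31/58).
From row 6: 3 unlike of 8 pairs (running 34/66).
From row 7: 0 unlike of 1 pairs (running 34/67).
Total adjacent occupied pairs: 67; unlike-type pairs: 34.

34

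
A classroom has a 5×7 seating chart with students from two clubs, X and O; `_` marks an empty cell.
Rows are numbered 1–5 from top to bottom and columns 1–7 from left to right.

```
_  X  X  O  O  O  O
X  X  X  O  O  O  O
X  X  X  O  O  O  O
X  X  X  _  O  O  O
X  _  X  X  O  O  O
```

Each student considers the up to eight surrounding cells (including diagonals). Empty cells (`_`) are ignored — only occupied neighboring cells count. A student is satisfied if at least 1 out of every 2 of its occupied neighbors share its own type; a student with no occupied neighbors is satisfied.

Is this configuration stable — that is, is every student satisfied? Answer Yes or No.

(1,2)X 4/4 ✓
(1,3)X 3/5 ✓
(1,4)O 3/5 ✓
(1,5)O 5/5 ✓
(1,6)O 5/5 ✓
(1,7)O 3/3 ✓
(2,1)X 4/4 ✓
(2,2)X 7/7 ✓
(2,3)X 5/8 ✓
(2,4)O 5/8 ✓
(2,5)O 8/8 ✓
(2,6)O 8/8 ✓
(2,7)O 5/5 ✓
(3,1)X 5/5 ✓
(3,2)X 8/8 ✓
(3,3)X 5/7 ✓
(3,4)O 4/7 ✓
(3,5)O 7/7 ✓
(3,6)O 8/8 ✓
(3,7)O 5/5 ✓
(4,1)X 4/4 ✓
(4,2)X 7/7 ✓
(4,3)X 5/6 ✓
(4,5)O 6/7 ✓
(4,6)O 8/8 ✓
(4,7)O 5/5 ✓
(5,1)X 2/2 ✓
(5,3)X 3/3 ✓
(5,4)X 2/4 ✓
(5,5)O 3/4 ✓
(5,6)O 5/5 ✓
(5,7)O 3/3 ✓
All meet the threshold, so the configuration is stable.

Yes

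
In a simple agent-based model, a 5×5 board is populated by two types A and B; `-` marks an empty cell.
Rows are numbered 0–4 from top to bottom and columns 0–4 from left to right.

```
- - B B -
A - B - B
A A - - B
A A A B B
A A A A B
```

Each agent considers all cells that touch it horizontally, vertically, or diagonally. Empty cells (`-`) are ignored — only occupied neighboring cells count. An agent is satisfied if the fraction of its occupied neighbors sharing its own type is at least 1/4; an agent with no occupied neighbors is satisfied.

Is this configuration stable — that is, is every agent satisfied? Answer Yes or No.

Yes

(0,2)B 2/2 satisfied
(0,3)B 3/3 satisfied
(1,0)A 2/2 satisfied
(1,2)B 2/3 satisfied
(1,4)B 2/2 satisfied
(2,0)A 4/4 satisfied
(2,1)A 5/6 satisfied
(2,4)B 3/3 satisfied
(3,0)A 5/5 satisfied
(3,1)A 7/7 satisfied
(3,2)A 5/6 satisfied
(3,3)B 3/6 satisfied
(3,4)B 3/4 satisfied
(4,0)A 3/3 satisfied
(4,1)A 5/5 satisfied
(4,2)A 4/5 satisfied
(4,3)A 2/5 satisfied
(4,4)B 2/3 satisfied
All meet the threshold, so the configuration is stable.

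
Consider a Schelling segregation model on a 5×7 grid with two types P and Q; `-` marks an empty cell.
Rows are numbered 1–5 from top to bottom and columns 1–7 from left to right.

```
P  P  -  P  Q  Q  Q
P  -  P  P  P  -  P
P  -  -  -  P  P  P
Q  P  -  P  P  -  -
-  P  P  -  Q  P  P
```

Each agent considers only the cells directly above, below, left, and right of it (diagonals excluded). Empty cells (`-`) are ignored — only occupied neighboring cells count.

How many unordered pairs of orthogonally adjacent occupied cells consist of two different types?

Scan each occupied cell's neighbors to the right and below so each pair is counted once.
Row 1: P(1,1)–P(1,2)= P(1,1)–P(2,1)= P(1,4)–Q(1,5)≠ P(1,4)–P(2,4)= Q(1,5)–Q(1,6)= Q(1,5)–P(2,5)≠ Q(1,6)–Q(1,7)= Q(1,7)–P(2,7)≠  → 3/8 unlike.
Row 2: P(2,1)–P(3,1)= P(2,3)–P(2,4)= P(2,4)–P(2,5)= P(2,5)–P(3,5)= P(2,7)–P(3,7)=  → 0/5 unlike.
Row 3: P(3,1)–Q(4,1)≠ P(3,5)–P(3,6)= P(3,5)–P(4,5)= P(3,6)–P(3,7)=  → 1/4 unlike.
Row 4: Q(4,1)–P(4,2)≠ P(4,2)–P(5,2)= P(4,4)–P(4,5)= P(4,5)–Q(5,5)≠  → 2/4 unlike.
Row 5: P(5,2)–P(5,3)= Q(5,5)–P(5,6)≠ P(5,6)–P(5,7)=  → 1/3 unlike.
Total adjacent occupied pairs: 24; unlike-type pairs: 7.

7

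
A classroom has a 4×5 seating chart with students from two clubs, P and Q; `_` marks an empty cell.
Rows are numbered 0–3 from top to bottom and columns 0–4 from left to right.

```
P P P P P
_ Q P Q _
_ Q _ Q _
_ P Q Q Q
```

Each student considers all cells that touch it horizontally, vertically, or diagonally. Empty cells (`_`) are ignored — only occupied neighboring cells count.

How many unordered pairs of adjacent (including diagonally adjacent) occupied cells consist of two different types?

12

Scan each occupied cell's neighbors to the right and below (and the two forward diagonals) so each pair is counted once.
Row 0: P(0,0)–P(0,1)= P(0,0)–Q(1,1)≠ P(0,1)–P(0,2)= P(0,1)–Q(1,1)≠ P(0,1)–P(1,2)= P(0,2)–P(0,3)= P(0,2)–P(1,2)= P(0,2)–Q(1,3)≠ P(0,2)–Q(1,1)≠ P(0,3)–P(0,4)= P(0,3)–Q(1,3)≠ P(0,3)–P(1,2)= P(0,4)–Q(1,3)≠  → 6/13 unlike.
Row 1: Q(1,1)–P(1,2)≠ Q(1,1)–Q(2,1)= P(1,2)–Q(1,3)≠ P(1,2)–Q(2,3)≠ P(1,2)–Q(2,1)≠ Q(1,3)–Q(2,3)=  → 4/6 unlike.
Row 2: Q(2,1)–P(3,1)≠ Q(2,1)–Q(3,2)= Q(2,3)–Q(3,3)= Q(2,3)–Q(3,4)= Q(2,3)–Q(3,2)=  → 1/5 unlike.
Row 3: P(3,1)–Q(3,2)≠ Q(3,2)–Q(3,3)= Q(3,3)–Q(3,4)=  → 1/3 unlike.
Total adjacent occupied pairs: 27; unlike-type pairs: 12.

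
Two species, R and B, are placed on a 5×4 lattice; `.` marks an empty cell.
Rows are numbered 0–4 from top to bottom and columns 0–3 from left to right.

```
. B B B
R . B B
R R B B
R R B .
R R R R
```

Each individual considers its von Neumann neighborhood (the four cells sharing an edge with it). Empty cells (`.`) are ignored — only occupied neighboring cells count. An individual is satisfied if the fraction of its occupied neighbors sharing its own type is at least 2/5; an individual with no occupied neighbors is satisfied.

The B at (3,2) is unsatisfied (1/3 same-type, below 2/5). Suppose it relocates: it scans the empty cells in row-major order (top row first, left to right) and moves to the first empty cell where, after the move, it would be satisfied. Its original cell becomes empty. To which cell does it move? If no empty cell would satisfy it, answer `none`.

Vacating (3,2). Empty cells in order:
  (0,0): 1/2 same-type → satisfied — stop here.

(0,0)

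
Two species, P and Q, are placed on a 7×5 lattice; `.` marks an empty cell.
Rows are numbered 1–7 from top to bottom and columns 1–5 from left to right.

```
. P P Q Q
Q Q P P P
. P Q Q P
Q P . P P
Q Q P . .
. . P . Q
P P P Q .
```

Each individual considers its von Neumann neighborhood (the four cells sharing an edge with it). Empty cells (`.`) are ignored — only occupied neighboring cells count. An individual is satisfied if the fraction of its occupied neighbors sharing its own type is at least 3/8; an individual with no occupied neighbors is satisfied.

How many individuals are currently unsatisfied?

Row 1: (1,2)P 1/2 satisfied · (1,3)P 2/3 satisfied · (1,4)Q 1/3 not · (1,5)Q 1/2 satisfied
Row 2: (2,1)Q 1/1 satisfied · (2,2)Q 1/4 not · (2,3)P 2/4 satisfied · (2,4)P 2/4 satisfied · (2,5)P 2/3 satisfied
Row 3: (3,2)P 1/3 not · (3,3)Q 1/3 not · (3,4)Q 1/4 not · (3,5)P 2/3 satisfied
Row 4: (4,1)Q 1/2 satisfied · (4,2)P 1/3 not · (4,4)P 1/2 satisfied · (4,5)P 2/2 satisfied
Row 5: (5,1)Q 2/2 satisfied · (5,2)Q 1/3 not · (5,3)P 1/2 satisfied
Row 6: (6,3)P 2/2 satisfied · (6,5)Q 0/0 satisfied
Row 7: (7,1)P 1/1 satisfied · (7,2)P 2/2 satisfied · (7,3)P 2/3 satisfied · (7,4)Q 0/1 not
Unsatisfied: (1,4), (2,2), (3,2), (3,3), (3,4), (4,2), (5,2), (7,4) — 8 in total.

8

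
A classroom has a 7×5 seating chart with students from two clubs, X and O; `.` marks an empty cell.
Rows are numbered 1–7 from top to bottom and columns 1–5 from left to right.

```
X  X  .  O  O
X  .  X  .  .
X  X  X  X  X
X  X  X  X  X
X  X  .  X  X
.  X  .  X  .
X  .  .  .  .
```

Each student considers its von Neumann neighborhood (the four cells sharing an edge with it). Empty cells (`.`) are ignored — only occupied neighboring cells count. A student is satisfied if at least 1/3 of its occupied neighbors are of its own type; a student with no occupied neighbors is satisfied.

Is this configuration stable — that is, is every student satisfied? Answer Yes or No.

(1,1)X 2/2 ✓
(1,2)X 1/1 ✓
(1,4)O 1/1 ✓
(1,5)O 1/1 ✓
(2,1)X 2/2 ✓
(2,3)X 1/1 ✓
(3,1)X 3/3 ✓
(3,2)X 3/3 ✓
(3,3)X 4/4 ✓
(3,4)X 3/3 ✓
(3,5)X 2/2 ✓
(4,1)X 3/3 ✓
(4,2)X 4/4 ✓
(4,3)X 3/3 ✓
(4,4)X 4/4 ✓
(4,5)X 3/3 ✓
(5,1)X 2/2 ✓
(5,2)X 3/3 ✓
(5,4)X 3/3 ✓
(5,5)X 2/2 ✓
(6,2)X 1/1 ✓
(6,4)X 1/1 ✓
(7,1)X 0/0 ✓
All meet the threshold, so the configuration is stable.

Yes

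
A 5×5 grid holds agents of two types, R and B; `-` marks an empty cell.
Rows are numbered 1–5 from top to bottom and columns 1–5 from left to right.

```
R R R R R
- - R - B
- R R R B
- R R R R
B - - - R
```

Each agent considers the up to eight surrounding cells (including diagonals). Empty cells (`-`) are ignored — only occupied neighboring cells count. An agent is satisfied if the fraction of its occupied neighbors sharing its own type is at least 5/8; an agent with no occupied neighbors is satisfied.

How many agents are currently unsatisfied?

Row 1: (1,1)R 1/1 ok · (1,2)R 3/3 ok · (1,3)R 3/3 ok · (1,4)R 3/4 ok · (1,5)R 1/2 unhappy
Row 2: (2,3)R 6/6 ok · (2,5)B 1/4 unhappy
Row 3: (3,2)R 4/4 ok · (3,3)R 6/6 ok · (3,4)R 5/7 ok · (3,5)B 1/4 unhappy
Row 4: (4,2)R 3/4 ok · (4,3)R 5/5 ok · (4,4)R 5/6 ok · (4,5)R 3/4 ok
Row 5: (5,1)B 0/1 unhappy · (5,5)R 2/2 ok
Unsatisfied: (1,5), (2,5), (3,5), (5,1) — 4 in total.

4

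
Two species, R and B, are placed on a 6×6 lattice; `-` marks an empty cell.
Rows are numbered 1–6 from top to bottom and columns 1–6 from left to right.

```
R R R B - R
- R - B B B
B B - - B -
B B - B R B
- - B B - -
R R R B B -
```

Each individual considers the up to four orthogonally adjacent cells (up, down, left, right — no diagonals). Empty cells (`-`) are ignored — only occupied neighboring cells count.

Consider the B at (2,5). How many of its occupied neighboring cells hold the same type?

Occupied neighbors of (2,5): (3,5)=B, (2,4)=B, (2,6)=B.
Same type (B): 3 of 3.

3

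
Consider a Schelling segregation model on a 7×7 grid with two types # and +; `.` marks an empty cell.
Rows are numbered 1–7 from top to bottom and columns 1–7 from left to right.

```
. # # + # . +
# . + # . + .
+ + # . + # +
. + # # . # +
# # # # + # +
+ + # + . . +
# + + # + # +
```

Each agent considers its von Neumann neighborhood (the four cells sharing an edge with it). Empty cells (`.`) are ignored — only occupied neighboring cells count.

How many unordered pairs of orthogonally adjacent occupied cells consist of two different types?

30

Scan each occupied cell's neighbors to the right and below so each pair is counted once.
Row 1: #(1,2)–#(1,3)= #(1,3)–+(1,4)≠ #(1,3)–+(2,3)≠ +(1,4)–#(1,5)≠ +(1,4)–#(2,4)≠  → 4/5 unlike.
Row 2: #(2,1)–+(3,1)≠ +(2,3)–#(2,4)≠ +(2,3)–#(3,3)≠ +(2,6)–#(3,6)≠  → 4/4 unlike.
Row 3: +(3,1)–+(3,2)= +(3,2)–#(3,3)≠ +(3,2)–+(4,2)= #(3,3)–#(4,3)= +(3,5)–#(3,6)≠ #(3,6)–+(3,7)≠ #(3,6)–#(4,6)= +(3,7)–+(4,7)=  → 3/8 unlike.
Row 4: +(4,2)–#(4,3)≠ +(4,2)–#(5,2)≠ #(4,3)–#(4,4)= #(4,3)–#(5,3)= #(4,4)–#(5,4)= #(4,6)–+(4,7)≠ #(4,6)–#(5,6)= +(4,7)–+(5,7)=  → 3/8 unlike.
Row 5: #(5,1)–#(5,2)= #(5,1)–+(6,1)≠ #(5,2)–#(5,3)= #(5,2)–+(6,2)≠ #(5,3)–#(5,4)= #(5,3)–#(6,3)= #(5,4)–+(5,5)≠ #(5,4)–+(6,4)≠ +(5,5)–#(5,6)≠ #(5,6)–+(5,7)≠ +(5,7)–+(6,7)=  → 6/11 unlike.
Row 6: +(6,1)–+(6,2)= +(6,1)–#(7,1)≠ +(6,2)–#(6,3)≠ +(6,2)–+(7,2)= #(6,3)–+(6,4)≠ #(6,3)–+(7,3)≠ +(6,4)–#(7,4)≠ +(6,7)–+(7,7)=  → 5/8 unlike.
Row 7: #(7,1)–+(7,2)≠ +(7,2)–+(7,3)= +(7,3)–#(7,4)≠ #(7,4)–+(7,5)≠ +(7,5)–#(7,6)≠ #(7,6)–+(7,7)≠  → 5/6 unlike.
Total adjacent occupied pairs: 50; unlike-type pairs: 30.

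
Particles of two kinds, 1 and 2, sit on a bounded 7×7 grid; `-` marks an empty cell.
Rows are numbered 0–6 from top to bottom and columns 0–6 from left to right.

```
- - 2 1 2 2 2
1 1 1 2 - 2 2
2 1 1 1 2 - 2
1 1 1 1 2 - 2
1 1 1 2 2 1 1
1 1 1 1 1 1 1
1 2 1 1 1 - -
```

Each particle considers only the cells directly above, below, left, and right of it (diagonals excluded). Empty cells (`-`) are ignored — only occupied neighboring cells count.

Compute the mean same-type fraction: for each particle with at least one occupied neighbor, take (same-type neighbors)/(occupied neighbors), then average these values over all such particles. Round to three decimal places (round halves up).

0.687

Row 0: (0,2)2 0/2 · (0,3)1 0/3 · (0,4)2 1/2 · (0,5)2 3/3 · (0,6)2 2/2
Row 1: (1,0)1 1/2 · (1,1)1 3/3 · (1,2)1 2/4 · (1,3)2 0/3 · (1,5)2 2/2 · (1,6)2 3/3
Row 2: (2,0)2 0/3 · (2,1)1 3/4 · (2,2)1 4/4 · (2,3)1 2/4 · (2,4)2 1/2 · (2,6)2 2/2
Row 3: (3,0)1 2/3 · (3,1)1 4/4 · (3,2)1 4/4 · (3,3)1 2/4 · (3,4)2 2/3 · (3,6)2 1/2
Row 4: (4,0)1 3/3 · (4,1)1 4/4 · (4,2)1 3/4 · (4,3)2 1/4 · (4,4)2 2/4 · (4,5)1 2/3 · (4,6)1 2/3
Row 5: (5,0)1 3/3 · (5,1)1 3/4 · (5,2)1 4/4 · (5,3)1 3/4 · (5,4)1 3/4 · (5,5)1 3/3 · (5,6)1 2/2
Row 6: (6,0)1 1/2 · (6,1)2 0/3 · (6,2)1 2/3 · (6,3)1 3/3 · (6,4)1 2/2
Sum over 42 particles: 0/2 + 0/3 + 1/2 + 3/3 + 2/2 + 1/2 + 3/3 + 2/4 + 0/3 + 2/2 + 3/3 + 0/3 + 3/4 + 4/4 + 2/4 + 1/2 + 2/2 + 2/3 + 4/4 + 4/4 + 2/4 + 2/3 + 1/2 + 3/3 + 4/4 + 3/4 + 1/4 + 2/4 + 2/3 + 2/3 + 3/3 + 3/4 + 4/4 + 3/4 + 3/4 + 3/3 + 2/2 + 1/2 + 0/3 + 2/3 + 3/3 + 2/2 = 173/6; mean = 173/6 ÷ 42 = 173/252 = 0.686507… → 0.687.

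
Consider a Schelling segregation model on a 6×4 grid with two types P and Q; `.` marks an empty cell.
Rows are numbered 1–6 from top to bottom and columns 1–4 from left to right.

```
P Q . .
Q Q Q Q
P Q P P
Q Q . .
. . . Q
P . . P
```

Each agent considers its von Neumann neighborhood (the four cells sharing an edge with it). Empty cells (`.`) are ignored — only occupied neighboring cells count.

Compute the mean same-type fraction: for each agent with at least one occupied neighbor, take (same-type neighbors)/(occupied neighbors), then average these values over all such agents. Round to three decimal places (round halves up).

(1,1)P 0/2
(1,2)Q 1/2
(2,1)Q 1/3
(2,2)Q 4/4
(2,3)Q 2/3
(2,4)Q 1/2
(3,1)P 0/3
(3,2)Q 2/4
(3,3)P 1/3
(3,4)P 1/2
(4,1)Q 1/2
(4,2)Q 2/2
(5,4)Q 0/1
(6,1)P — no occupied neighbors
(6,4)P 0/1
Sum over 14 agents: 0/2 + 1/2 + 1/3 + 4/4 + 2/3 + 1/2 + 0/3 + 2/4 + 1/3 + 1/2 + 1/2 + 2/2 + 0/1 + 0/1 = 35/6; mean = 35/6 ÷ 14 = 5/12 = 0.416666… → 0.417.

0.417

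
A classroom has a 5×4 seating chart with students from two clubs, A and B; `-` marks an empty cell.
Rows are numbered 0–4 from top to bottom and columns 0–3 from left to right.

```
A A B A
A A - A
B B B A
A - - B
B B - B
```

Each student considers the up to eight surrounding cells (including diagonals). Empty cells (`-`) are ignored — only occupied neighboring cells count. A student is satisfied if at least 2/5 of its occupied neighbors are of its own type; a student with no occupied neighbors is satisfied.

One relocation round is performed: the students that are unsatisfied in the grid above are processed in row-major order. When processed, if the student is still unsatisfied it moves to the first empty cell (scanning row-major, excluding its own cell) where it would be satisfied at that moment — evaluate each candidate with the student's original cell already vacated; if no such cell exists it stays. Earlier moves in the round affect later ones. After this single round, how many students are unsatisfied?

Initially unsatisfied (in order): (0,2), (2,0), (2,3), (3,0).
  (0,2) → (3,1).
  (2,0): now satisfied by earlier moves; stays.
  (2,3) → (0,2).
  (3,0) → (1,2).
Resulting grid:
A A A A
A A A A
B B B -
- B - B
B B - B
All satisfied now.

0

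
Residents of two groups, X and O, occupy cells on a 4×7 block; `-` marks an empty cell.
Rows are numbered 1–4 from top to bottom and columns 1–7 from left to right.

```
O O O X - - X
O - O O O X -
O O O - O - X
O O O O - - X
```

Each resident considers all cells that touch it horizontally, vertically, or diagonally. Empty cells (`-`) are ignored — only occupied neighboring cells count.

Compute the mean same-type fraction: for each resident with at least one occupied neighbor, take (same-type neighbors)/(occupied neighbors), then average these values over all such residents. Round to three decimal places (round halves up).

0.858

Row 1: (1,1)O 2/2 · (1,2)O 4/4 · (1,3)O 3/4 · (1,4)X 0/4 · (1,7)X 1/1
Row 2: (2,1)O 4/4 · (2,3)O 5/6 · (2,4)O 5/6 · (2,5)O 2/4 · (2,6)X 2/4
Row 3: (3,1)O 4/4 · (3,2)O 7/7 · (3,3)O 6/6 · (3,5)O 3/4 · (3,7)X 2/2
Row 4: (4,1)O 3/3 · (4,2)O 5/5 · (4,3)O 4/4 · (4,4)O 3/3 · (4,7)X 1/1
Sum over 20 residents: 2/2 + 4/4 + 3/4 + 0/4 + 1/1 + 4/4 + 5/6 + 5/6 + 2/4 + 2/4 + 4/4 + 7/7 + 6/6 + 3/4 + 2/2 + 3/3 + 5/5 + 4/4 + 3/3 + 1/1 = 103/6; mean = 103/6 ÷ 20 = 103/120 = 0.858333… → 0.858.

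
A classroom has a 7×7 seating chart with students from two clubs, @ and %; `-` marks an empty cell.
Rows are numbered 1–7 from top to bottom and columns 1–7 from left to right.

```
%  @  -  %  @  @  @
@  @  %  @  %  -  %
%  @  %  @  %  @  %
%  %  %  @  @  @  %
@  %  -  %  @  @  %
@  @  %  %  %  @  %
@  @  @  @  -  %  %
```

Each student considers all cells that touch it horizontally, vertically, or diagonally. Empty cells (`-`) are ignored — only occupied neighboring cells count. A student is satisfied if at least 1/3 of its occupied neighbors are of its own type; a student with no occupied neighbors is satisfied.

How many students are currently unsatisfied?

10

(1,1)% 0/3 unhappy
(1,2)@ 2/4 ok
(1,4)% 2/4 ok
(1,5)@ 2/4 ok
(1,6)@ 2/4 ok
(1,7)@ 1/2 ok
(2,1)@ 3/5 ok
(2,2)@ 3/7 ok
(2,3)% 2/7 unhappy
(2,4)@ 2/7 unhappy
(2,5)% 2/7 unhappy
(2,7)% 1/4 unhappy
(3,1)% 2/5 ok
(3,2)@ 2/8 unhappy
(3,3)% 3/8 ok
(3,4)@ 3/8 ok
(3,5)% 1/7 unhappy
(3,6)@ 2/7 unhappy
(3,7)% 2/4 ok
(4,1)% 3/5 ok
(4,2)% 5/7 ok
(4,3)% 4/7 ok
(4,4)@ 3/7 ok
(4,5)@ 6/8 ok
(4,6)@ 4/8 ok
(4,7)% 2/5 ok
(5,1)@ 2/5 ok
(5,2)% 4/7 ok
(5,4)% 4/7 ok
(5,5)@ 5/8 ok
(5,6)@ 4/8 ok
(5,7)% 2/5 ok
(6,1)@ 4/5 ok
(6,2)@ 5/7 ok
(6,3)% 3/7 ok
(6,4)% 3/6 ok
(6,5)% 3/7 ok
(6,6)@ 2/7 unhappy
(6,7)% 3/5 ok
(7,1)@ 3/3 ok
(7,2)@ 4/5 ok
(7,3)@ 3/5 ok
(7,4)@ 1/4 unhappy
(7,6)% 3/4 ok
(7,7)% 2/3 ok
Unsatisfied: (1,1), (2,3), (2,4), (2,5), (2,7), (3,2), (3,5), (3,6), (6,6), (7,4) — 10 in total.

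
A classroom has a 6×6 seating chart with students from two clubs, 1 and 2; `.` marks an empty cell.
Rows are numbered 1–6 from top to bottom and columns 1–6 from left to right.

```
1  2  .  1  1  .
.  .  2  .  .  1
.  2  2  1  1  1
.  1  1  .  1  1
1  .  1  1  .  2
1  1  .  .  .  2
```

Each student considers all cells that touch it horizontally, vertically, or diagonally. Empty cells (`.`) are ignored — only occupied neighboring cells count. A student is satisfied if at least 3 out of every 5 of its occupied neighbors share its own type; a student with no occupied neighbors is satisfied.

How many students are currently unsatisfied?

6

(1,1)1 0/1 unhappy
(1,2)2 1/2 unhappy
(1,4)1 1/2 unhappy
(1,5)1 2/2 ok
(2,3)2 3/5 ok
(2,6)1 3/3 ok
(3,2)2 2/4 unhappy
(3,3)2 2/5 unhappy
(3,4)1 3/5 ok
(3,5)1 5/5 ok
(3,6)1 4/4 ok
(4,2)1 3/5 ok
(4,3)1 4/6 ok
(4,5)1 5/6 ok
(4,6)1 3/4 ok
(5,1)1 3/3 ok
(5,3)1 4/4 ok
(5,4)1 3/3 ok
(5,6)2 1/3 unhappy
(6,1)1 2/2 ok
(6,2)1 3/3 ok
(6,6)2 1/1 ok
Unsatisfied: (1,1), (1,2), (1,4), (3,2), (3,3), (5,6) — 6 in total.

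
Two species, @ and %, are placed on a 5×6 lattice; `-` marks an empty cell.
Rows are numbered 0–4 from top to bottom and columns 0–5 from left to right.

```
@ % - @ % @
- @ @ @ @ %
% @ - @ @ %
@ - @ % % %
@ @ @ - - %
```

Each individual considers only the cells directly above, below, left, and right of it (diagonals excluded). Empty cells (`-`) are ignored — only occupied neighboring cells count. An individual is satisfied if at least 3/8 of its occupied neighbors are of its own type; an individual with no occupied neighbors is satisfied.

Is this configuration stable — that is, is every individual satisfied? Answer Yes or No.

No

(0,0)@ 0/1 ✗
(0,1)% 0/2 ✗
(0,3)@ 1/2 ✓
(0,4)% 0/3 ✗
(0,5)@ 0/2 ✗
(1,1)@ 2/3 ✓
(1,2)@ 2/2 ✓
(1,3)@ 4/4 ✓
(1,4)@ 2/4 ✓
(1,5)% 1/3 ✗
(2,0)% 0/2 ✗
(2,1)@ 1/2 ✓
(2,3)@ 2/3 ✓
(2,4)@ 2/4 ✓
(2,5)% 2/3 ✓
(3,0)@ 1/2 ✓
(3,2)@ 1/2 ✓
(3,3)% 1/3 ✗
(3,4)% 2/3 ✓
(3,5)% 3/3 ✓
(4,0)@ 2/2 ✓
(4,1)@ 2/2 ✓
(4,2)@ 2/2 ✓
(4,5)% 1/1 ✓
For instance (0,0) has only 0/1 same-type neighbors, below 3/8.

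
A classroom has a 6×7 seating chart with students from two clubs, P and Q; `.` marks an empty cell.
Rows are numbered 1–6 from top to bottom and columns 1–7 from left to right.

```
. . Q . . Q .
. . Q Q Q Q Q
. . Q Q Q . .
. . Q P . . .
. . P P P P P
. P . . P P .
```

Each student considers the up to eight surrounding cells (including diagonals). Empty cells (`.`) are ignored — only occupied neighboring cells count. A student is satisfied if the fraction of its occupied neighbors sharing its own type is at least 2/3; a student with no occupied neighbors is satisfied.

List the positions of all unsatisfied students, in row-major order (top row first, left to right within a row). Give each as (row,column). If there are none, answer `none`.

Row 1: (1,3)Q 2/2 ✓ · (1,6)Q 3/3 ✓
Row 2: (2,3)Q 4/4 ✓ · (2,4)Q 6/6 ✓ · (2,5)Q 5/5 ✓ · (2,6)Q 4/4 ✓ · (2,7)Q 2/2 ✓
Row 3: (3,3)Q 4/5 ✓ · (3,4)Q 6/7 ✓ · (3,5)Q 4/5 ✓
Row 4: (4,3)Q 2/5 ✗ · (4,4)P 3/7 ✗
Row 5: (5,3)P 3/4 ✓ · (5,4)P 4/5 ✓ · (5,5)P 5/5 ✓ · (5,6)P 4/4 ✓ · (5,7)P 2/2 ✓
Row 6: (6,2)P 1/1 ✓ · (6,5)P 4/4 ✓ · (6,6)P 4/4 ✓

(4,3), (4,4)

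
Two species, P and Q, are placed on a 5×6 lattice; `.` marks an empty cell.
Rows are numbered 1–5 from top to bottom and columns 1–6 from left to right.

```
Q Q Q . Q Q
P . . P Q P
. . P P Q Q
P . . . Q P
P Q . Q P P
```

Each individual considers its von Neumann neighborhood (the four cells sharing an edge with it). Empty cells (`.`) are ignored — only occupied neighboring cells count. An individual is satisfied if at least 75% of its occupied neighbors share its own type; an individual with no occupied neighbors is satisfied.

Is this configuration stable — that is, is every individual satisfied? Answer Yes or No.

No

(1,1)Q 1/2 unhappy
(1,2)Q 2/2 ok
(1,3)Q 1/1 ok
(1,5)Q 2/2 ok
(1,6)Q 1/2 unhappy
(2,1)P 0/1 unhappy
(2,4)P 1/2 unhappy
(2,5)Q 2/4 unhappy
(2,6)P 0/3 unhappy
(3,3)P 1/1 ok
(3,4)P 2/3 unhappy
(3,5)Q 3/4 ok
(3,6)Q 1/3 unhappy
(4,1)P 1/1 ok
(4,5)Q 1/3 unhappy
(4,6)P 1/3 unhappy
(5,1)P 1/2 unhappy
(5,2)Q 0/1 unhappy
(5,4)Q 0/1 unhappy
(5,5)P 1/3 unhappy
(5,6)P 2/2 ok
For instance (1,1) has only 1/2 same-type neighbors, below 3/4.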